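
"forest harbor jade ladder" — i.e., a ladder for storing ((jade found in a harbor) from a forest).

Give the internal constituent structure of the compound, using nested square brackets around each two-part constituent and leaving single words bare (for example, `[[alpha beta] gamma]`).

[[forest [harbor jade]] ladder]

At the top level: head "ladder"; modifier "forest harbor jade".
Within "forest harbor jade", the head is "jade" (specifically "harbor jade") and the modifier is "forest".
Within "harbor jade", the head is "jade" and the modifier is "harbor".
Putting it together: [[forest [harbor jade]] ladder].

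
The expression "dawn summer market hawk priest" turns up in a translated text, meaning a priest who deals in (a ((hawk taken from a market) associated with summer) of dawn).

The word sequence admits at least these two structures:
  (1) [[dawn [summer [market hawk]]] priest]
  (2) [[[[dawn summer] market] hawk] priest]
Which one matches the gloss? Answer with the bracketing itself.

The paraphrase's head is the "priest" part ("priest"); its modifier is "dawn summer market hawk".
That top-level split, carried through the inner groups, gives [[dawn [summer [market hawk]]] priest].

[[dawn [summer [market hawk]]] priest]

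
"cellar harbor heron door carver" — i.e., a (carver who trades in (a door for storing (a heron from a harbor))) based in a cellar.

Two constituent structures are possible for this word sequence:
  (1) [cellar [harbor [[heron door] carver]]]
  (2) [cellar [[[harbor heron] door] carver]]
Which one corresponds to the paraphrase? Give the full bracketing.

[cellar [[[harbor heron] door] carver]]

The paraphrase's head is the "carver" part ("harbor heron door carver"); its modifier is "cellar".
That top-level split, carried through the inner groups, gives [cellar [[[harbor heron] door] carver]].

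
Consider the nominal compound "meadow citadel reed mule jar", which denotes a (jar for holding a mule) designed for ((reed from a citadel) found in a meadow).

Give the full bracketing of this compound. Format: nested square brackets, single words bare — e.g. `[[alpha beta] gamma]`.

[[meadow [citadel reed]] [mule jar]]

The outermost head in the paraphrase is "jar" (specifically "mule jar"), modified by "meadow citadel reed".
"meadow citadel reed" → head "reed" (specifically "citadel reed"), modifier "meadow".
"citadel reed" → head "reed", modifier "citadel".
"mule jar" → head "jar", modifier "mule".
Assembled: [[meadow [citadel reed]] [mule jar]].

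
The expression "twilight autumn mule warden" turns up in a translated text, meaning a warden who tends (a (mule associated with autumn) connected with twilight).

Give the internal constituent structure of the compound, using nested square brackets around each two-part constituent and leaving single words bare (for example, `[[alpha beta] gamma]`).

At the top level: head "warden"; modifier "twilight autumn mule".
"twilight autumn mule" → head "mule" (specifically "autumn mule"), modifier "twilight".
"autumn mule" → head "mule", modifier "autumn".
Assembled: [[twilight [autumn mule]] warden].

[[twilight [autumn mule]] warden]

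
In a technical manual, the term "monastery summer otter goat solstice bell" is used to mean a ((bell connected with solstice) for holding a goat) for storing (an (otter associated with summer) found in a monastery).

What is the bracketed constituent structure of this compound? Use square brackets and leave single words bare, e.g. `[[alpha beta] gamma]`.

At the top level: head "bell" (specifically "goat solstice bell"); modifier "monastery summer otter".
"monastery summer otter" → head "otter" (specifically "summer otter"), modifier "monastery".
"summer otter" → head "otter", modifier "summer".
"goat solstice bell" → head "bell" (specifically "solstice bell"), modifier "goat".
"solstice bell" → head "bell", modifier "solstice".
Assembled: [[monastery [summer otter]] [goat [solstice bell]]].

[[monastery [summer otter]] [goat [solstice bell]]]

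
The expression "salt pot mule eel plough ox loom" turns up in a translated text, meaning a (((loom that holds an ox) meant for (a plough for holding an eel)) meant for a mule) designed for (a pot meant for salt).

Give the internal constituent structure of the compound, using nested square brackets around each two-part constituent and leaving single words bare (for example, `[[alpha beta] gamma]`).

The outermost head in the paraphrase is "loom" (specifically "mule eel plough ox loom"), modified by "salt pot".
Inside "salt pot": head "pot", modifier "salt".
Inside "mule eel plough ox loom": head "loom" (specifically "eel plough ox loom"), modifier "mule".
Inside "eel plough ox loom": head "loom" (specifically "ox loom"), modifier "eel plough".
Inside "eel plough": head "plough", modifier "eel".
Inside "ox loom": head "loom", modifier "ox".
So the structure is [[salt pot] [mule [[eel plough] [ox loom]]]].

[[salt pot] [mule [[eel plough] [ox loom]]]]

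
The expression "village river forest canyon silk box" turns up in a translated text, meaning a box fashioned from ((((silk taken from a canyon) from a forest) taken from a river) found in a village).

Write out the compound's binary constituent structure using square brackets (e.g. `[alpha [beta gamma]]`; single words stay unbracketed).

[[village [river [forest [canyon silk]]]] box]

The outermost head in the paraphrase is "box", modified by "village river forest canyon silk".
"village river forest canyon silk" → head "silk" (specifically "river forest canyon silk"), modifier "village".
"river forest canyon silk" → head "silk" (specifically "forest canyon silk"), modifier "river".
"forest canyon silk" → head "silk" (specifically "canyon silk"), modifier "forest".
"canyon silk" → head "silk", modifier "canyon".
Putting it together: [[village [river [forest [canyon silk]]]] box].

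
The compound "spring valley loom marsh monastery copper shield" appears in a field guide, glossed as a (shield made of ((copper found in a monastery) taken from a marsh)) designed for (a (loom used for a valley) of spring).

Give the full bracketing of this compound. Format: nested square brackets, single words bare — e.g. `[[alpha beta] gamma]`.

[[spring [valley loom]] [[marsh [monastery copper]] shield]]

Whole compound: head "shield" (specifically "marsh monastery copper shield"), modifier "spring valley loom".
Within "spring valley loom", the head is "loom" (specifically "valley loom") and the modifier is "spring".
Within "valley loom", the head is "loom" and the modifier is "valley".
Within "marsh monastery copper shield", the head is "shield" and the modifier is "marsh monastery copper".
Within "marsh monastery copper", the head is "copper" (specifically "monastery copper") and the modifier is "marsh".
Within "monastery copper", the head is "copper" and the modifier is "monastery".
Assembled: [[spring [valley loom]] [[marsh [monastery copper]] shield]].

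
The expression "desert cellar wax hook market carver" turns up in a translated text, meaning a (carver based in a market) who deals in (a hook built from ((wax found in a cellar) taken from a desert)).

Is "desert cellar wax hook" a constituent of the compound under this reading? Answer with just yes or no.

yes

The paraphrase groups the words so that "desert cellar wax hook" is one unit: it corresponds to a single parenthesized sub-phrase.
The full structure is [[[desert [cellar wax]] hook] [market carver]], in which [desert cellar wax hook] is a constituent.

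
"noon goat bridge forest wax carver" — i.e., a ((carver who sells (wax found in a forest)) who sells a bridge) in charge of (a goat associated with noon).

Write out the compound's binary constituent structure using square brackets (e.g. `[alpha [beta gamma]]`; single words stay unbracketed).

[[noon goat] [bridge [[forest wax] carver]]]

The outermost head in the paraphrase is "carver" (specifically "bridge forest wax carver"), modified by "noon goat".
"noon goat" → head "goat", modifier "noon".
"bridge forest wax carver" → head "carver" (specifically "forest wax carver"), modifier "bridge".
"forest wax carver" → head "carver", modifier "forest wax".
"forest wax" → head "wax", modifier "forest".
Assembled: [[noon goat] [bridge [[forest wax] carver]]].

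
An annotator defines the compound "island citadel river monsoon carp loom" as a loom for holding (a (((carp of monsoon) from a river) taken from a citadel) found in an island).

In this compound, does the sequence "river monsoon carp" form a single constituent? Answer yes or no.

The paraphrase groups the words so that "river monsoon carp" is one unit: it corresponds to a single parenthesized sub-phrase.
The full structure is [[island [citadel [river [monsoon carp]]]] loom], in which [river monsoon carp] is a constituent.

yes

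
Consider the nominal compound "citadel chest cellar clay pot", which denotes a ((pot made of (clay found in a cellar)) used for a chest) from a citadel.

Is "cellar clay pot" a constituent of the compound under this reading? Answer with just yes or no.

The paraphrase groups the words so that "cellar clay pot" is one unit: it corresponds to a single parenthesized sub-phrase.
The full structure is [citadel [chest [[cellar clay] pot]]], in which [cellar clay pot] is a constituent.

yes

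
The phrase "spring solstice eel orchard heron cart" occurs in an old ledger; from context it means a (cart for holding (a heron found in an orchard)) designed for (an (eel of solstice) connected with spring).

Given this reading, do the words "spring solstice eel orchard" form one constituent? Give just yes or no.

no

The top-level split is [spring solstice eel] [orchard heron cart]; the full structure is [[spring [solstice eel]] [[orchard heron] cart]].
"spring solstice eel orchard" straddles a constituent boundary, so it is not a single unit.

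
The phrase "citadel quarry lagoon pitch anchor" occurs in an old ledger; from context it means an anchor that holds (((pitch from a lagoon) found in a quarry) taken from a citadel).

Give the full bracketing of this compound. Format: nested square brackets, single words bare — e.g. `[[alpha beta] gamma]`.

Whole compound: head "anchor", modifier "citadel quarry lagoon pitch".
Within "citadel quarry lagoon pitch", the head is "pitch" (specifically "quarry lagoon pitch") and the modifier is "citadel".
Within "quarry lagoon pitch", the head is "pitch" (specifically "lagoon pitch") and the modifier is "quarry".
Within "lagoon pitch", the head is "pitch" and the modifier is "lagoon".
Assembled: [[citadel [quarry [lagoon pitch]]] anchor].

[[citadel [quarry [lagoon pitch]]] anchor]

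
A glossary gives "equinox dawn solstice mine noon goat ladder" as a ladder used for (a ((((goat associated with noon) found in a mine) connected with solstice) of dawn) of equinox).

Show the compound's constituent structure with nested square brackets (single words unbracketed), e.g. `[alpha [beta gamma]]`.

At the top level: head "ladder"; modifier "equinox dawn solstice mine noon goat".
Inside "equinox dawn solstice mine noon goat": head "goat" (specifically "dawn solstice mine noon goat"), modifier "equinox".
Inside "dawn solstice mine noon goat": head "goat" (specifically "solstice mine noon goat"), modifier "dawn".
Inside "solstice mine noon goat": head "goat" (specifically "mine noon goat"), modifier "solstice".
Inside "mine noon goat": head "goat" (specifically "noon goat"), modifier "mine".
Inside "noon goat": head "goat", modifier "noon".
Assembled: [[equinox [dawn [solstice [mine [noon goat]]]]] ladder].

[[equinox [dawn [solstice [mine [noon goat]]]]] ladder]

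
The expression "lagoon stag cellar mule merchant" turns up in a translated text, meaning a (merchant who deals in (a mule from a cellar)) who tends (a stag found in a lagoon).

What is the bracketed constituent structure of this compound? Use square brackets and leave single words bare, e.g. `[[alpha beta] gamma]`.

[[lagoon stag] [[cellar mule] merchant]]

Overall it is a kind of merchant (specifically "cellar mule merchant"); the modifier is "lagoon stag".
Inside "lagoon stag": head "stag", modifier "lagoon".
Inside "cellar mule merchant": head "merchant", modifier "cellar mule".
Inside "cellar mule": head "mule", modifier "cellar".
Assembled: [[lagoon stag] [[cellar mule] merchant]].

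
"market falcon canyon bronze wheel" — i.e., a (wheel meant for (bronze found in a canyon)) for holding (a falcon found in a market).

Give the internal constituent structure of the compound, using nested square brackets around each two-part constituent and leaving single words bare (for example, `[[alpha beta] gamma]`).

At the top level: head "wheel" (specifically "canyon bronze wheel"); modifier "market falcon".
Inside "market falcon": head "falcon", modifier "market".
Inside "canyon bronze wheel": head "wheel", modifier "canyon bronze".
Inside "canyon bronze": head "bronze", modifier "canyon".
Putting it together: [[market falcon] [[canyon bronze] wheel]].

[[market falcon] [[canyon bronze] wheel]]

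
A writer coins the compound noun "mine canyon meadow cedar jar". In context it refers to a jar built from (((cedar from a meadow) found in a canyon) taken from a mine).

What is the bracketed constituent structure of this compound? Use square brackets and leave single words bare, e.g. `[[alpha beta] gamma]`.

[[mine [canyon [meadow cedar]]] jar]

Overall it is a kind of jar; the modifier is "mine canyon meadow cedar".
"mine canyon meadow cedar" → head "cedar" (specifically "canyon meadow cedar"), modifier "mine".
"canyon meadow cedar" → head "cedar" (specifically "meadow cedar"), modifier "canyon".
"meadow cedar" → head "cedar", modifier "meadow".
Putting it together: [[mine [canyon [meadow cedar]]] jar].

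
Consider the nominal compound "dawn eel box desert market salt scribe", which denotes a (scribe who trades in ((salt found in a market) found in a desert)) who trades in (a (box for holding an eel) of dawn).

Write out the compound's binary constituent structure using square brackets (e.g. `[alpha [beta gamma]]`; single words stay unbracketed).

[[dawn [eel box]] [[desert [market salt]] scribe]]

The outermost head in the paraphrase is "scribe" (specifically "desert market salt scribe"), modified by "dawn eel box".
"dawn eel box" → head "box" (specifically "eel box"), modifier "dawn".
"eel box" → head "box", modifier "eel".
"desert market salt scribe" → head "scribe", modifier "desert market salt".
"desert market salt" → head "salt" (specifically "market salt"), modifier "desert".
"market salt" → head "salt", modifier "market".
Putting it together: [[dawn [eel box]] [[desert [market salt]] scribe]].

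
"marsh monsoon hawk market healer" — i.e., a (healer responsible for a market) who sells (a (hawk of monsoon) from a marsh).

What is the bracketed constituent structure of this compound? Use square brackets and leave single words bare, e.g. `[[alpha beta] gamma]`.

[[marsh [monsoon hawk]] [market healer]]

At the top level: head "healer" (specifically "market healer"); modifier "marsh monsoon hawk".
Within "marsh monsoon hawk", the head is "hawk" (specifically "monsoon hawk") and the modifier is "marsh".
Within "monsoon hawk", the head is "hawk" and the modifier is "monsoon".
Within "market healer", the head is "healer" and the modifier is "market".
Putting it together: [[marsh [monsoon hawk]] [market healer]].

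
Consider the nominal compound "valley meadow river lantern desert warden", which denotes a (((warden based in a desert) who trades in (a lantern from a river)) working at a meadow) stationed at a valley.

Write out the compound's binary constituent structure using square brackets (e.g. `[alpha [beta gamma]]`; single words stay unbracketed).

At the top level: head "warden" (specifically "meadow river lantern desert warden"); modifier "valley".
Within "meadow river lantern desert warden", the head is "warden" (specifically "river lantern desert warden") and the modifier is "meadow".
Within "river lantern desert warden", the head is "warden" (specifically "desert warden") and the modifier is "river lantern".
Within "river lantern", the head is "lantern" and the modifier is "river".
Within "desert warden", the head is "warden" and the modifier is "desert".
So the structure is [valley [meadow [[river lantern] [desert warden]]]].

[valley [meadow [[river lantern] [desert warden]]]]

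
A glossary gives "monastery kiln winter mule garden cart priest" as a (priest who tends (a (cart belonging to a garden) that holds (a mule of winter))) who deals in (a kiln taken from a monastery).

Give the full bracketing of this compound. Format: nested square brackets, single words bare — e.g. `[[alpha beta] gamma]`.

At the top level: head "priest" (specifically "winter mule garden cart priest"); modifier "monastery kiln".
Within "monastery kiln", the head is "kiln" and the modifier is "monastery".
Within "winter mule garden cart priest", the head is "priest" and the modifier is "winter mule garden cart".
Within "winter mule garden cart", the head is "cart" (specifically "garden cart") and the modifier is "winter mule".
Within "winter mule", the head is "mule" and the modifier is "winter".
Within "garden cart", the head is "cart" and the modifier is "garden".
So the structure is [[monastery kiln] [[[winter mule] [garden cart]] priest]].

[[monastery kiln] [[[winter mule] [garden cart]] priest]]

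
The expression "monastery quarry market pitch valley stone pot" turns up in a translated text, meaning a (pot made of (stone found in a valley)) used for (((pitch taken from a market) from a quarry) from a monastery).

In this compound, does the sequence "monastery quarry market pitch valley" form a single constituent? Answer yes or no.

no

The top-level split is [monastery quarry market pitch] [valley stone pot]; the full structure is [[monastery [quarry [market pitch]]] [[valley stone] pot]].
"monastery quarry market pitch valley" straddles a constituent boundary, so it is not a single unit.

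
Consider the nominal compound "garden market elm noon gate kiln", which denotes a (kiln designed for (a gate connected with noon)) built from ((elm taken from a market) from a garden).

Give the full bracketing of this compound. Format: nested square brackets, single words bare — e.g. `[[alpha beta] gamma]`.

[[garden [market elm]] [[noon gate] kiln]]

At the top level: head "kiln" (specifically "noon gate kiln"); modifier "garden market elm".
"garden market elm" → head "elm" (specifically "market elm"), modifier "garden".
"market elm" → head "elm", modifier "market".
"noon gate kiln" → head "kiln", modifier "noon gate".
"noon gate" → head "gate", modifier "noon".
Putting it together: [[garden [market elm]] [[noon gate] kiln]].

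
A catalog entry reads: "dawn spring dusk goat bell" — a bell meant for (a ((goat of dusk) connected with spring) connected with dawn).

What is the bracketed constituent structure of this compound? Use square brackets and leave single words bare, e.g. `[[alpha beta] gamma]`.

[[dawn [spring [dusk goat]]] bell]

Whole compound: head "bell", modifier "dawn spring dusk goat".
Inside "dawn spring dusk goat": head "goat" (specifically "spring dusk goat"), modifier "dawn".
Inside "spring dusk goat": head "goat" (specifically "dusk goat"), modifier "spring".
Inside "dusk goat": head "goat", modifier "dusk".
Assembled: [[dawn [spring [dusk goat]]] bell].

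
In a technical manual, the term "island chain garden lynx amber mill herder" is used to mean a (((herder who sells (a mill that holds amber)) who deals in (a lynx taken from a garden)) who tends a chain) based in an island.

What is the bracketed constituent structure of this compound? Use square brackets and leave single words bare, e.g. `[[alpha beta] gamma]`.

The outermost head in the paraphrase is "herder" (specifically "chain garden lynx amber mill herder"), modified by "island".
Within "chain garden lynx amber mill herder", the head is "herder" (specifically "garden lynx amber mill herder") and the modifier is "chain".
Within "garden lynx amber mill herder", the head is "herder" (specifically "amber mill herder") and the modifier is "garden lynx".
Within "garden lynx", the head is "lynx" and the modifier is "garden".
Within "amber mill herder", the head is "herder" and the modifier is "amber mill".
Within "amber mill", the head is "mill" and the modifier is "amber".
Putting it together: [island [chain [[garden lynx] [[amber mill] herder]]]].

[island [chain [[garden lynx] [[amber mill] herder]]]]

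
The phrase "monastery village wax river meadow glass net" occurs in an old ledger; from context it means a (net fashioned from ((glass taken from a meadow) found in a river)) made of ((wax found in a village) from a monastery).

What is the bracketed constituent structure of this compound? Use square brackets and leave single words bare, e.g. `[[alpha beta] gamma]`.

Whole compound: head "net" (specifically "river meadow glass net"), modifier "monastery village wax".
Within "monastery village wax", the head is "wax" (specifically "village wax") and the modifier is "monastery".
Within "village wax", the head is "wax" and the modifier is "village".
Within "river meadow glass net", the head is "net" and the modifier is "river meadow glass".
Within "river meadow glass", the head is "glass" (specifically "meadow glass") and the modifier is "river".
Within "meadow glass", the head is "glass" and the modifier is "meadow".
So the structure is [[monastery [village wax]] [[river [meadow glass]] net]].

[[monastery [village wax]] [[river [meadow glass]] net]]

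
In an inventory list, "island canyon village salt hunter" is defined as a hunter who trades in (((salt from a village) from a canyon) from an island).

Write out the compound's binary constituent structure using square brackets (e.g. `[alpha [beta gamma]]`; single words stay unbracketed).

Whole compound: head "hunter", modifier "island canyon village salt".
Inside "island canyon village salt": head "salt" (specifically "canyon village salt"), modifier "island".
Inside "canyon village salt": head "salt" (specifically "village salt"), modifier "canyon".
Inside "village salt": head "salt", modifier "village".
So the structure is [[island [canyon [village salt]]] hunter].

[[island [canyon [village salt]]] hunter]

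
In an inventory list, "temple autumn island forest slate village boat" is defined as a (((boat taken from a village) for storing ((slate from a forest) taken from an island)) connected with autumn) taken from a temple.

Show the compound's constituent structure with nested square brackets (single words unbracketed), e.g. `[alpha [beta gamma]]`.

The outermost head in the paraphrase is "boat" (specifically "autumn island forest slate village boat"), modified by "temple".
"autumn island forest slate village boat" → head "boat" (specifically "island forest slate village boat"), modifier "autumn".
"island forest slate village boat" → head "boat" (specifically "village boat"), modifier "island forest slate".
"island forest slate" → head "slate" (specifically "forest slate"), modifier "island".
"forest slate" → head "slate", modifier "forest".
"village boat" → head "boat", modifier "village".
So the structure is [temple [autumn [[island [forest slate]] [village boat]]]].

[temple [autumn [[island [forest slate]] [village boat]]]]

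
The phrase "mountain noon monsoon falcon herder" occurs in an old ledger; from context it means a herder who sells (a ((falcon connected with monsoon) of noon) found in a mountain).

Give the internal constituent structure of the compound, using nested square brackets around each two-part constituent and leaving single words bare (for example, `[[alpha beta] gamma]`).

The outermost head in the paraphrase is "herder", modified by "mountain noon monsoon falcon".
Within "mountain noon monsoon falcon", the head is "falcon" (specifically "noon monsoon falcon") and the modifier is "mountain".
Within "noon monsoon falcon", the head is "falcon" (specifically "monsoon falcon") and the modifier is "noon".
Within "monsoon falcon", the head is "falcon" and the modifier is "monsoon".
So the structure is [[mountain [noon [monsoon falcon]]] herder].

[[mountain [noon [monsoon falcon]]] herder]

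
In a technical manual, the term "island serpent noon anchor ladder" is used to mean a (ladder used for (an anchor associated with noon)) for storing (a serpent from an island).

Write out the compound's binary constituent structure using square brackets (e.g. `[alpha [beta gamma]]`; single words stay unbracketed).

[[island serpent] [[noon anchor] ladder]]

Whole compound: head "ladder" (specifically "noon anchor ladder"), modifier "island serpent".
Within "island serpent", the head is "serpent" and the modifier is "island".
Within "noon anchor ladder", the head is "ladder" and the modifier is "noon anchor".
Within "noon anchor", the head is "anchor" and the modifier is "noon".
So the structure is [[island serpent] [[noon anchor] ladder]].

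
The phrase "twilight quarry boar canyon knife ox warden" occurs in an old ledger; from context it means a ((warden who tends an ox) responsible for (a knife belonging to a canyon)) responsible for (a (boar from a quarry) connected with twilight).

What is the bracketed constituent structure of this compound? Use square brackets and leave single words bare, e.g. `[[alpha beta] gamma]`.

Whole compound: head "warden" (specifically "canyon knife ox warden"), modifier "twilight quarry boar".
"twilight quarry boar" → head "boar" (specifically "quarry boar"), modifier "twilight".
"quarry boar" → head "boar", modifier "quarry".
"canyon knife ox warden" → head "warden" (specifically "ox warden"), modifier "canyon knife".
"canyon knife" → head "knife", modifier "canyon".
"ox warden" → head "warden", modifier "ox".
Putting it together: [[twilight [quarry boar]] [[canyon knife] [ox warden]]].

[[twilight [quarry boar]] [[canyon knife] [ox warden]]]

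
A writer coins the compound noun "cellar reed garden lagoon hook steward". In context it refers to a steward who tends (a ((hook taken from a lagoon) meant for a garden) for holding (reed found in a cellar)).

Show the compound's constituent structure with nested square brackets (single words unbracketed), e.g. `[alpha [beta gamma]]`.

At the top level: head "steward"; modifier "cellar reed garden lagoon hook".
Inside "cellar reed garden lagoon hook": head "hook" (specifically "garden lagoon hook"), modifier "cellar reed".
Inside "cellar reed": head "reed", modifier "cellar".
Inside "garden lagoon hook": head "hook" (specifically "lagoon hook"), modifier "garden".
Inside "lagoon hook": head "hook", modifier "lagoon".
Putting it together: [[[cellar reed] [garden [lagoon hook]]] steward].

[[[cellar reed] [garden [lagoon hook]]] steward]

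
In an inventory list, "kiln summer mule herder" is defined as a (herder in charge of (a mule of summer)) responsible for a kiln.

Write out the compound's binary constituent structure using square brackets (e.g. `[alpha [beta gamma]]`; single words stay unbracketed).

[kiln [[summer mule] herder]]

The outermost head in the paraphrase is "herder" (specifically "summer mule herder"), modified by "kiln".
Within "summer mule herder", the head is "herder" and the modifier is "summer mule".
Within "summer mule", the head is "mule" and the modifier is "summer".
Assembled: [kiln [[summer mule] herder]].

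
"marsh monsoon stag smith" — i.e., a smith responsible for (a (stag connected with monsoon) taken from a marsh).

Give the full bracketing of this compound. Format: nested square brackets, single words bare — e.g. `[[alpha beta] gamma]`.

[[marsh [monsoon stag]] smith]

The outermost head in the paraphrase is "smith", modified by "marsh monsoon stag".
"marsh monsoon stag" → head "stag" (specifically "monsoon stag"), modifier "marsh".
"monsoon stag" → head "stag", modifier "monsoon".
Putting it together: [[marsh [monsoon stag]] smith].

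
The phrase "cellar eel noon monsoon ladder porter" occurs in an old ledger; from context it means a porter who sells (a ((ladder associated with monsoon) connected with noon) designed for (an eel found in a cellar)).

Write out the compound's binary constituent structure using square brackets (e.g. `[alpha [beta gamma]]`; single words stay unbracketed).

Overall it is a kind of porter; the modifier is "cellar eel noon monsoon ladder".
Within "cellar eel noon monsoon ladder", the head is "ladder" (specifically "noon monsoon ladder") and the modifier is "cellar eel".
Within "cellar eel", the head is "eel" and the modifier is "cellar".
Within "noon monsoon ladder", the head is "ladder" (specifically "monsoon ladder") and the modifier is "noon".
Within "monsoon ladder", the head is "ladder" and the modifier is "monsoon".
Putting it together: [[[cellar eel] [noon [monsoon ladder]]] porter].

[[[cellar eel] [noon [monsoon ladder]]] porter]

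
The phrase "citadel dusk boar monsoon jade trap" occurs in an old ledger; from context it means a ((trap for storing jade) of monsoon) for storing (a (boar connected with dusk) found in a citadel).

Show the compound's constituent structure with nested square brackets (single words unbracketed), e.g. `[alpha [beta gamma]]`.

[[citadel [dusk boar]] [monsoon [jade trap]]]

Overall it is a kind of trap (specifically "monsoon jade trap"); the modifier is "citadel dusk boar".
"citadel dusk boar" → head "boar" (specifically "dusk boar"), modifier "citadel".
"dusk boar" → head "boar", modifier "dusk".
"monsoon jade trap" → head "trap" (specifically "jade trap"), modifier "monsoon".
"jade trap" → head "trap", modifier "jade".
Assembled: [[citadel [dusk boar]] [monsoon [jade trap]]].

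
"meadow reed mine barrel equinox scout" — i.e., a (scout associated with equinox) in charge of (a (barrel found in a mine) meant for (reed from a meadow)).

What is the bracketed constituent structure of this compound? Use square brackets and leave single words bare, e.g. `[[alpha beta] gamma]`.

[[[meadow reed] [mine barrel]] [equinox scout]]

Overall it is a kind of scout (specifically "equinox scout"); the modifier is "meadow reed mine barrel".
Within "meadow reed mine barrel", the head is "barrel" (specifically "mine barrel") and the modifier is "meadow reed".
Within "meadow reed", the head is "reed" and the modifier is "meadow".
Within "mine barrel", the head is "barrel" and the modifier is "mine".
Within "equinox scout", the head is "scout" and the modifier is "equinox".
So the structure is [[[meadow reed] [mine barrel]] [equinox scout]].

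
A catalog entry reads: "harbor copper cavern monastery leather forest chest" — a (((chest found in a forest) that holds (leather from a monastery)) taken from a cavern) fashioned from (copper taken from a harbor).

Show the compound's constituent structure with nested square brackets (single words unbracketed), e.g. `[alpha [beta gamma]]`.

[[harbor copper] [cavern [[monastery leather] [forest chest]]]]

The outermost head in the paraphrase is "chest" (specifically "cavern monastery leather forest chest"), modified by "harbor copper".
"harbor copper" → head "copper", modifier "harbor".
"cavern monastery leather forest chest" → head "chest" (specifically "monastery leather forest chest"), modifier "cavern".
"monastery leather forest chest" → head "chest" (specifically "forest chest"), modifier "monastery leather".
"monastery leather" → head "leather", modifier "monastery".
"forest chest" → head "chest", modifier "forest".
So the structure is [[harbor copper] [cavern [[monastery leather] [forest chest]]]].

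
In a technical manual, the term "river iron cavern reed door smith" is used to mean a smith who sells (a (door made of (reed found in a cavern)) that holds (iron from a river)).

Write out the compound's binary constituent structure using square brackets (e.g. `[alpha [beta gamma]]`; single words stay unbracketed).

[[[river iron] [[cavern reed] door]] smith]

Whole compound: head "smith", modifier "river iron cavern reed door".
"river iron cavern reed door" → head "door" (specifically "cavern reed door"), modifier "river iron".
"river iron" → head "iron", modifier "river".
"cavern reed door" → head "door", modifier "cavern reed".
"cavern reed" → head "reed", modifier "cavern".
Putting it together: [[[river iron] [[cavern reed] door]] smith].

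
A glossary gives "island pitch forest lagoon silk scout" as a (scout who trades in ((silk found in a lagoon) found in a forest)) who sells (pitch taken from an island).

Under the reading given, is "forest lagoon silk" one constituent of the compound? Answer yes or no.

yes

The paraphrase groups the words so that "forest lagoon silk" is one unit: it corresponds to a single parenthesized sub-phrase.
The full structure is [[island pitch] [[forest [lagoon silk]] scout]], in which [forest lagoon silk] is a constituent.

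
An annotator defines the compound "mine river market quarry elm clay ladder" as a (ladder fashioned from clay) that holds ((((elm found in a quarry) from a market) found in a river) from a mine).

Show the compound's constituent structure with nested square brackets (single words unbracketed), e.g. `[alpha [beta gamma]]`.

Overall it is a kind of ladder (specifically "clay ladder"); the modifier is "mine river market quarry elm".
Inside "mine river market quarry elm": head "elm" (specifically "river market quarry elm"), modifier "mine".
Inside "river market quarry elm": head "elm" (specifically "market quarry elm"), modifier "river".
Inside "market quarry elm": head "elm" (specifically "quarry elm"), modifier "market".
Inside "quarry elm": head "elm", modifier "quarry".
Inside "clay ladder": head "ladder", modifier "clay".
So the structure is [[mine [river [market [quarry elm]]]] [clay ladder]].

[[mine [river [market [quarry elm]]]] [clay ladder]]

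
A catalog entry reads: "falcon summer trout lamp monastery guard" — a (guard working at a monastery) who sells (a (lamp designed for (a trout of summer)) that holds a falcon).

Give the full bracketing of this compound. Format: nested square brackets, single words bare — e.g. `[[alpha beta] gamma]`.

[[falcon [[summer trout] lamp]] [monastery guard]]

Overall it is a kind of guard (specifically "monastery guard"); the modifier is "falcon summer trout lamp".
Within "falcon summer trout lamp", the head is "lamp" (specifically "summer trout lamp") and the modifier is "falcon".
Within "summer trout lamp", the head is "lamp" and the modifier is "summer trout".
Within "summer trout", the head is "trout" and the modifier is "summer".
Within "monastery guard", the head is "guard" and the modifier is "monastery".
So the structure is [[falcon [[summer trout] lamp]] [monastery guard]].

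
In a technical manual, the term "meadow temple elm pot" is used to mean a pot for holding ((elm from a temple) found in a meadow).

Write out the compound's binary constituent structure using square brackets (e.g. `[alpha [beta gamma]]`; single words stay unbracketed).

[[meadow [temple elm]] pot]

Overall it is a kind of pot; the modifier is "meadow temple elm".
"meadow temple elm" → head "elm" (specifically "temple elm"), modifier "meadow".
"temple elm" → head "elm", modifier "temple".
Assembled: [[meadow [temple elm]] pot].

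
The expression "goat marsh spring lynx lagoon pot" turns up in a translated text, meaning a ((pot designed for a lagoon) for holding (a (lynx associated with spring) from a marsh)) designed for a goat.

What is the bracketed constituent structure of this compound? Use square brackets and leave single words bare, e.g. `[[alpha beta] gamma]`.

At the top level: head "pot" (specifically "marsh spring lynx lagoon pot"); modifier "goat".
"marsh spring lynx lagoon pot" → head "pot" (specifically "lagoon pot"), modifier "marsh spring lynx".
"marsh spring lynx" → head "lynx" (specifically "spring lynx"), modifier "marsh".
"spring lynx" → head "lynx", modifier "spring".
"lagoon pot" → head "pot", modifier "lagoon".
Putting it together: [goat [[marsh [spring lynx]] [lagoon pot]]].

[goat [[marsh [spring lynx]] [lagoon pot]]]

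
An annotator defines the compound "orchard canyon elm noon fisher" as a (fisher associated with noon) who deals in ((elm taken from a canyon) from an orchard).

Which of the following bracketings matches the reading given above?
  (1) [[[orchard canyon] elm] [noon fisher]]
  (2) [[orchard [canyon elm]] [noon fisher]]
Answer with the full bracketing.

[[orchard [canyon elm]] [noon fisher]]

The paraphrase's head is the "fisher" part ("noon fisher"); its modifier is "orchard canyon elm".
That top-level split, carried through the inner groups, gives [[orchard [canyon elm]] [noon fisher]].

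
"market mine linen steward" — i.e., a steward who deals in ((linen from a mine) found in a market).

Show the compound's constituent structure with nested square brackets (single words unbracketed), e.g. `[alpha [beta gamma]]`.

The outermost head in the paraphrase is "steward", modified by "market mine linen".
Within "market mine linen", the head is "linen" (specifically "mine linen") and the modifier is "market".
Within "mine linen", the head is "linen" and the modifier is "mine".
So the structure is [[market [mine linen]] steward].

[[market [mine linen]] steward]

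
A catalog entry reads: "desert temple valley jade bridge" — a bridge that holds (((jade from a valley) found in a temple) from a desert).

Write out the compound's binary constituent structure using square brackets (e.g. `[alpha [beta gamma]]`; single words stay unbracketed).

At the top level: head "bridge"; modifier "desert temple valley jade".
Within "desert temple valley jade", the head is "jade" (specifically "temple valley jade") and the modifier is "desert".
Within "temple valley jade", the head is "jade" (specifically "valley jade") and the modifier is "temple".
Within "valley jade", the head is "jade" and the modifier is "valley".
So the structure is [[desert [temple [valley jade]]] bridge].

[[desert [temple [valley jade]]] bridge]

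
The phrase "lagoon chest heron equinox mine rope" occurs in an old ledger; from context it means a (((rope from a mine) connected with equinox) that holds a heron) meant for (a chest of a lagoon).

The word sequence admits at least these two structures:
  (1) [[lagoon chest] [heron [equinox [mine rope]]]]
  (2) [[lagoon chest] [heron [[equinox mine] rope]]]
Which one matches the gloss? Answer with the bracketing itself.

The paraphrase's head is the "rope" part ("heron equinox mine rope"); its modifier is "lagoon chest".
That top-level split, carried through the inner groups, gives [[lagoon chest] [heron [equinox [mine rope]]]].

[[lagoon chest] [heron [equinox [mine rope]]]]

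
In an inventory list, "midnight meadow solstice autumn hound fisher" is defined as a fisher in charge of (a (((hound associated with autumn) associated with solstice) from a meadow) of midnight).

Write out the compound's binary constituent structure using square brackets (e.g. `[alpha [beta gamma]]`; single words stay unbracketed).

The outermost head in the paraphrase is "fisher", modified by "midnight meadow solstice autumn hound".
Inside "midnight meadow solstice autumn hound": head "hound" (specifically "meadow solstice autumn hound"), modifier "midnight".
Inside "meadow solstice autumn hound": head "hound" (specifically "solstice autumn hound"), modifier "meadow".
Inside "solstice autumn hound": head "hound" (specifically "autumn hound"), modifier "solstice".
Inside "autumn hound": head "hound", modifier "autumn".
Assembled: [[midnight [meadow [solstice [autumn hound]]]] fisher].

[[midnight [meadow [solstice [autumn hound]]]] fisher]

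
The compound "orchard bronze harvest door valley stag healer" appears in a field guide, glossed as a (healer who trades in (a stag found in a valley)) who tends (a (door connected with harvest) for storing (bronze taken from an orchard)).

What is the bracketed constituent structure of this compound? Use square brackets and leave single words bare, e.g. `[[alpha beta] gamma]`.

[[[orchard bronze] [harvest door]] [[valley stag] healer]]

Whole compound: head "healer" (specifically "valley stag healer"), modifier "orchard bronze harvest door".
"orchard bronze harvest door" → head "door" (specifically "harvest door"), modifier "orchard bronze".
"orchard bronze" → head "bronze", modifier "orchard".
"harvest door" → head "door", modifier "harvest".
"valley stag healer" → head "healer", modifier "valley stag".
"valley stag" → head "stag", modifier "valley".
Assembled: [[[orchard bronze] [harvest door]] [[valley stag] healer]].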